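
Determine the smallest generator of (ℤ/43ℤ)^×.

φ(43) = 43 − 1 = 42 = 2 · 3 · 7.
Test candidates g = 2, 3, … against the prime factors q ∈ {2, 3, 7} of φ(43): g is a generator iff g^(42/q) ≢ 1 for every such q.
g = 2: 2^21 ≡ 42; 2^14 ≡ 1 — hits 1, so not a primitive root.
g = 3: 3^21 ≡ 42; 3^14 ≡ 36; 3^6 ≡ 41 — none is 1, so 3 is a primitive root.
Hence the least primitive root of 43 is 3.

3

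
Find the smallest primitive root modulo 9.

φ(9) = φ(3^2) = 3·(3−1) = 6 = 2 · 3.
Test candidates g = 2, 3, … against the prime factors q ∈ {2, 3} of φ(9): g is a generator iff g^(6/q) ≢ 1 for every such q.
g = 2: 2^3 ≡ 8; 2^2 ≡ 4 — none is 1, so 2 is a primitive root.
Hence the least primitive root of 9 is 2.

2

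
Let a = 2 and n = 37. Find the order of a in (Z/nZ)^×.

36

The order of 2 must divide φ(37) = 37 − 1 = 36 = 2^2 · 3^2.
Divisors of 36: 1, 2, 3, 4, 6, 9, 12, 18, 36.
Evaluate successive powers at the divisors of 36:
2^1 ≡ 2
2^2 ≡ 4
2^3 ≡ 8
2^4 ≡ 16
2^6 ≡ 27
2^9 ≡ 31
2^12 ≡ 26
2^18 ≡ 36
2^36 ≡ 1
The smallest such exponent is 36, so the order of 2 is 36.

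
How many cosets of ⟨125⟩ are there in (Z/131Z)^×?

By Lagrange's theorem, ord_131(125) divides φ(131) = 131 − 1 = 130 = 2 · 5 · 13.
Divisors of 130: 1, 2, 5, 10, 13, 26, 65, 130.
Test each divisor d:
125^1 ≡ 125 (mod 131)
125^2 ≡ 36 (mod 131)
125^5 ≡ 84 (mod 131)
125^10 ≡ 113 (mod 131)
125^13 ≡ 89 (mod 131)
125^26 ≡ 61 (mod 131)
125^65 ≡ 1 (mod 131) ✓
The order of 125 is 65, so the subgroup it generates has 65 elements.
The index is φ(131) / ord(125) = 130 / 65 = 2.

2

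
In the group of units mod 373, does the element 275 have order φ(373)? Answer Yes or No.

Yes

φ(373) = 373 − 1 = 372 = 2^2 · 3 · 31.
It suffices to check that the order of 275 is not a proper divisor of 372: compute 275^(372/q) for q ∈ {2, 3, 31}.
275^186 ≡ 372 (mod 373)  [q = 2: ≢ 1 ✓]
275^124 ≡ 284 (mod 373)  [q = 3: ≢ 1 ✓]
275^12 ≡ 109 (mod 373)  [q = 31: ≢ 1 ✓]
All checks pass, so 275 has order 372 and is a primitive root modulo 373.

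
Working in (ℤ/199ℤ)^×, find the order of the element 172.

33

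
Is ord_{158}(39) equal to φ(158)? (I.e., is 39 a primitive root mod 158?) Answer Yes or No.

φ(158) = φ(2)·φ(79) = 1·78 = 78 = 2 · 3 · 13.
An element g generates (Z/158Z)^× iff g^(78/q) ≢ 1 (mod 158) for each prime q ∈ {2, 3, 13}.
39^39 ≡ 157 (mod 158)  [q = 2: ≢ 1 ✓]
39^26 ≡ 55 (mod 158)  [q = 3: ≢ 1 ✓]
39^6 ≡ 21 (mod 158)  [q = 13: ≢ 1 ✓]
None equal 1, so ord_158(39) = 78: 39 is a primitive root.

Yes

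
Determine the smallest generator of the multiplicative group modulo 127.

φ(127) = 127 − 1 = 126 = 2 · 3^2 · 7.
g is a primitive root iff g^(126/q) ≢ 1 (mod 127) for each prime q ∈ {2, 3, 7}.
g = 2: 2^63 ≡ 1 — hits 1, so not a primitive root.
g = 3: 3^63 ≡ 126; 3^42 ≡ 107; 3^18 ≡ 4 — none is 1, so 3 is a primitive root.
Hence the least primitive root of 127 is 3.

3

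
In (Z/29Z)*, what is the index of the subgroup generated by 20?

The order of 20 must divide φ(29) = 29 − 1 = 28 = 2^2 · 7.
Divisors of 28: 1, 2, 4, 7, 14, 28.
Check 20^d mod 29 for each divisor in increasing order:
20^1 ≡ 20 (mod 29)
20^2 ≡ 23 (mod 29)
20^4 ≡ 7 (mod 29)
20^7 ≡ 1 (mod 29) ✓
So ord_29(20) = 7, hence |⟨20⟩| = 7.
Index = |(Z/29Z)^×| / |⟨20⟩| = 28 / 7 = 4.

4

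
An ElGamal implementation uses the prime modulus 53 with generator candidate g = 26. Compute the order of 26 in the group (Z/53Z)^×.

By Lagrange's theorem, ord_53(26) divides φ(53) = 53 − 1 = 52 = 2^2 · 13.
Divisors of 52: 1, 2, 4, 13, 26, 52.
Evaluate successive powers at the divisors of 52:
26^1 ≡ 26 (mod 53)
26^2 ≡ 40 (mod 53)
26^4 ≡ 10 (mod 53)
26^13 ≡ 30 (mod 53)
26^26 ≡ 52 (mod 53)
26^52 ≡ 1 (mod 53) ✓
Therefore the multiplicative order of 26 modulo 53 is 52.

52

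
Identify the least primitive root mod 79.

φ(79) = 79 − 1 = 78 = 2 · 3 · 13.
Test candidates g = 2, 3, … against the prime factors q ∈ {2, 3, 13} of φ(79): g is a generator iff g^(78/q) ≢ 1 for every such q.
g = 2: 2^39 ≡ 1 — hits 1, so not a primitive root.
g = 3: 3^39 ≡ 78; 3^26 ≡ 23; 3^6 ≡ 18 — none is 1, so 3 is a primitive root.
The smallest primitive root modulo 79 is 3.

3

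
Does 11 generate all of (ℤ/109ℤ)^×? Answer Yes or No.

φ(109) = 109 − 1 = 108 = 2^2 · 3^3.
It suffices to check that the order of 11 is not a proper divisor of 108: compute 11^(108/q) for q ∈ {2, 3}.
11^54 ≡ 108 (mod 109)  [q = 2: ≢ 1 ✓]
11^36 ≡ 45 (mod 109)  [q = 3: ≢ 1 ✓]
Every test exponent gives a nontrivial residue, hence 11 generates the full group.

Yes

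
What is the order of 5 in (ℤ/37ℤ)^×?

By Lagrange's theorem, ord_37(5) divides φ(37) = 37 − 1 = 36 = 2^2 · 3^2.
Divisors of 36: 1, 2, 3, 4, 6, 9, 12, 18, 36.
Compute 5^d (mod 37) for the divisors d until we hit 1:
5^1 ≡ 5 (mod 37)
5^2 ≡ 25 (mod 37)
5^3 ≡ 14 (mod 37)
5^4 ≡ 33 (mod 37)
5^6 ≡ 11 (mod 37)
5^9 ≡ 6 (mod 37)
5^12 ≡ 10 (mod 37)
5^18 ≡ 36 (mod 37)
5^36 ≡ 1 (mod 37) ✓
So ord_37(5) = 36.

36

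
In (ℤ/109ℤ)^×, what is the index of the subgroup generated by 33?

The order of 33 must divide φ(109) = 109 − 1 = 108 = 2^2 · 3^3.
Divisors of 108: 1, 2, 3, 4, 6, 9, 12, 18, 27, 36, 54, 108.
Compute 33^d (mod 109) for the divisors d until we hit 1:
33^1 ≡ 33
33^2 ≡ 108
33^3 ≡ 76
33^4 ≡ 1
Thus |⟨33⟩| = ord(33) = 4.
[(Z/109Z)^× : ⟨33⟩] = 108/4 = 27.

27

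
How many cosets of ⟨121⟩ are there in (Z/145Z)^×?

ord(121) | φ(145) = φ(5·29) = (5−1)·(29−1) = 4·28 = 112 = 2^4 · 7.
Divisors of 112: 1, 2, 4, 7, 8, 14, 16, 28, 56, 112.
Evaluate successive powers at the divisors of 112:
121^1 ≡ 121
121^2 ≡ 141
121^4 ≡ 16
121^7 ≡ 86
121^8 ≡ 111
121^14 ≡ 1
Thus |⟨121⟩| = ord(121) = 14.
[(Z/145Z)^× : ⟨121⟩] = 112/14 = 8.

8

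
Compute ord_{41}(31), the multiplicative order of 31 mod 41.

10

ord(31) | φ(41) = 41 − 1 = 40 = 2^3 · 5.
Divisors of 40: 1, 2, 4, 5, 8, 10, 20, 40.
Check 31^d mod 41 for each divisor in increasing order:
31^1 ≡ 31 (mod 41)
31^2 ≡ 18 (mod 41)
31^4 ≡ 37 (mod 41)
31^5 ≡ 40 (mod 41)
31^8 ≡ 16 (mod 41)
31^10 ≡ 1 (mod 41) ✓
Hence ord(31) = 10.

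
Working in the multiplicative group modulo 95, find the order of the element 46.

ord(46) | φ(95) = φ(5·19) = (5−1)·(19−1) = 4·18 = 72 = 2^3 · 3^2.
Divisors of 72: 1, 2, 3, 4, 6, 8, 9, 12, 18, 24, 36, 72.
Compute 46^d (mod 95) for the divisors d until we hit 1:
46^1 ≡ 46
46^2 ≡ 26
46^3 ≡ 56
46^4 ≡ 11
46^6 ≡ 1
So ord_95(46) = 6.

6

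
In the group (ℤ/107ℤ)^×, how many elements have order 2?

φ(107) = 107 − 1 = 106 = 2 · 53.
In a cyclic group of order 106, there are φ(d) elements of order d for each divisor d of 106, and zero for non-divisors.
2 | 106, and φ(2) = 2 − 1 = 1.

1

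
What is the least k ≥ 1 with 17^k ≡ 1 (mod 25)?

20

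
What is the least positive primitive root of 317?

2

φ(317) = 317 − 1 = 316 = 2^2 · 79.
g is a primitive root iff g^(316/q) ≢ 1 (mod 317) for each prime q ∈ {2, 79}.
g = 2: 2^158 ≡ 316; 2^4 ≡ 16 — none is 1, so 2 is a primitive root.
So 2 is the smallest generator of (Z/317Z)^×.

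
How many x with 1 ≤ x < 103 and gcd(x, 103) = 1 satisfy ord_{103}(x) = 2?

φ(103) = 103 − 1 = 102 = 2 · 3 · 17.
(Z/103Z)^× is cyclic (|G| = 102); a cyclic group of order m has exactly φ(d) elements of each order d | m, and none otherwise.
2 | 102, and φ(2) = 2 − 1 = 1.

1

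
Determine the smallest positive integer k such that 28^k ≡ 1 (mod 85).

16

ord(28) | φ(85) = φ(5·17) = (5−1)·(17−1) = 4·16 = 64 = 2^6.
Divisors of 64: 1, 2, 4, 8, 16, 32, 64.
Check 28^d mod 85 for each divisor in increasing order:
28^1 ≡ 28 (mod 85)
28^2 ≡ 19 (mod 85)
28^4 ≡ 21 (mod 85)
28^8 ≡ 16 (mod 85)
28^16 ≡ 1 (mod 85) ✓
So ord_85(28) = 16.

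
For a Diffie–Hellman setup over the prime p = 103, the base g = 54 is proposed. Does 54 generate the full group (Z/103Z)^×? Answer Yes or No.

Yes

φ(103) = 103 − 1 = 102 = 2 · 3 · 17.
54 is a primitive root mod 103 iff 54^(φ(103)/q) ≢ 1 for every prime q | φ(103), i.e. q ∈ {2, 3, 17}.
54^51 ≡ 102 (mod 103)  [q = 2: ≢ 1 ✓]
54^34 ≡ 46 (mod 103)  [q = 3: ≢ 1 ✓]
54^6 ≡ 14 (mod 103)  [q = 17: ≢ 1 ✓]
All checks pass, so 54 has order 102 and is a primitive root modulo 103.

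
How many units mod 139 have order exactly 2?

φ(139) = 139 − 1 = 138 = 2 · 3 · 23.
(Z/139Z)^× is cyclic (|G| = 138); a cyclic group of order m has exactly φ(d) elements of each order d | m, and none otherwise.
2 | 138, and φ(2) = 2 − 1 = 1.

1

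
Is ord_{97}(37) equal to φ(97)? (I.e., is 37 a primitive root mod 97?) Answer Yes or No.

Yes

φ(97) = 97 − 1 = 96 = 2^5 · 3.
37 is a primitive root mod 97 iff 37^(φ(97)/q) ≢ 1 for every prime q | φ(97), i.e. q ∈ {2, 3}.
37^48 ≡ 96 (mod 97)  [q = 2: ≢ 1 ✓]
37^32 ≡ 35 (mod 97)  [q = 3: ≢ 1 ✓]
None equal 1, so ord_97(37) = 96: 37 is a primitive root.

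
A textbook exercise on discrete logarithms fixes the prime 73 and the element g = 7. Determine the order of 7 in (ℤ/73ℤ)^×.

24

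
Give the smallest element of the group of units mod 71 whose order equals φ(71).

7

φ(71) = 71 − 1 = 70 = 2 · 5 · 7.
g is a primitive root iff g^(70/q) ≢ 1 (mod 71) for each prime q ∈ {2, 5, 7}.
g = 2: 2^35 ≡ 1 — hits 1, so not a primitive root.
g = 3: 3^35 ≡ 1 — hits 1, so not a primitive root.
g = 4: 4^35 ≡ 1 — hits 1, so not a primitive root.
g = 5: 5^35 ≡ 1 — hits 1, so not a primitive root.
g = 6: 6^35 ≡ 1 — hits 1, so not a primitive root.
g = 7: 7^35 ≡ 70; 7^14 ≡ 54; 7^10 ≡ 45 — none is 1, so 7 is a primitive root.
The smallest primitive root modulo 71 is 7.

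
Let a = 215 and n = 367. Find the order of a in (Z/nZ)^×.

By Lagrange's theorem, ord_367(215) divides φ(367) = 367 − 1 = 366 = 2 · 3 · 61.
Divisors of 366: 1, 2, 3, 6, 61, 122, 183, 366.
Compute 215^d (mod 367) for the divisors d until we hit 1:
215^1 ≡ 215
215^2 ≡ 350
215^3 ≡ 15
215^6 ≡ 225
215^61 ≡ 283
215^122 ≡ 83
215^183 ≡ 1
Hence ord(215) = 183.

183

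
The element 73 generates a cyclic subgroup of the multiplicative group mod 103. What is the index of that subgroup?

3

Since 73 ∈ (Z/103Z)^×, its order divides φ(103) = 103 − 1 = 102 = 2 · 3 · 17.
Divisors of 102: 1, 2, 3, 6, 17, 34, 51, 102.
Evaluate successive powers at the divisors of 102:
73^1 ≡ 73
73^2 ≡ 76
73^3 ≡ 89
73^6 ≡ 93
73^17 ≡ 102
73^34 ≡ 1
The order of 73 is 34, so the subgroup it generates has 34 elements.
The index is φ(103) / ord(73) = 102 / 34 = 3.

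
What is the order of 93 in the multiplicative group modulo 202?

The order of 93 must divide φ(202) = φ(2)·φ(101) = 1·100 = 100 = 2^2 · 5^2.
Divisors of 100: 1, 2, 4, 5, 10, 20, 25, 50, 100.
Test each divisor d:
93^1 ≡ 93 (mod 202)
93^2 ≡ 165 (mod 202)
93^4 ≡ 157 (mod 202)
93^5 ≡ 57 (mod 202)
93^10 ≡ 17 (mod 202)
93^20 ≡ 87 (mod 202)
93^25 ≡ 111 (mod 202)
93^50 ≡ 201 (mod 202)
93^100 ≡ 1 (mod 202) ✓
Hence ord(93) = 100.

100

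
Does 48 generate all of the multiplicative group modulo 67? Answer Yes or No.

Yes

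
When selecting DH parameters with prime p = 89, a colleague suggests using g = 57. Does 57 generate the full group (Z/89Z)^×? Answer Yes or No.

No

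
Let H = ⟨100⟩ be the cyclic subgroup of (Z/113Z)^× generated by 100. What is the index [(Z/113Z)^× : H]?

By Lagrange's theorem, ord_113(100) divides φ(113) = 113 − 1 = 112 = 2^4 · 7.
Divisors of 112: 1, 2, 4, 7, 8, 14, 16, 28, 56, 112.
Check 100^d mod 113 for each divisor in increasing order:
100^1 ≡ 100 (mod 113)
100^2 ≡ 56 (mod 113)
100^4 ≡ 85 (mod 113)
100^7 ≡ 44 (mod 113)
100^8 ≡ 106 (mod 113)
100^14 ≡ 15 (mod 113)
100^16 ≡ 49 (mod 113)
100^28 ≡ 112 (mod 113)
100^56 ≡ 1 (mod 113) ✓
So ord_113(100) = 56, hence |⟨100⟩| = 56.
Index = |(Z/113Z)^×| / |⟨100⟩| = 112 / 56 = 2.

2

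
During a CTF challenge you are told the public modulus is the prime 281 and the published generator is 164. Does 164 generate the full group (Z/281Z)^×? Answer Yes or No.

Yes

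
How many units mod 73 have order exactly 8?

4

φ(73) = 73 − 1 = 72 = 2^3 · 3^2.
In a cyclic group of order 72, there are φ(d) elements of order d for each divisor d of 72, and zero for non-divisors.
8 = 2^3 divides 72, and φ(8) = 4.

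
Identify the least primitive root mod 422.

3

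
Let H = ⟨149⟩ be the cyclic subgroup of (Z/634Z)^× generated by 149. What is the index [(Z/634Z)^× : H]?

4

The order of 149 must divide φ(634) = φ(2)·φ(317) = 1·316 = 316 = 2^2 · 79.
Divisors of 316: 1, 2, 4, 79, 158, 316.
Test each divisor d:
149^1 ≡ 149
149^2 ≡ 11
149^4 ≡ 121
149^79 ≡ 1
So ord_634(149) = 79, hence |⟨149⟩| = 79.
The index is φ(634) / ord(149) = 316 / 79 = 4.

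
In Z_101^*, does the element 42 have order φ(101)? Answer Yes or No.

Yes

φ(101) = 101 − 1 = 100 = 2^2 · 5^2.
It suffices to check that the order of 42 is not a proper divisor of 100: compute 42^(100/q) for q ∈ {2, 5}.
42^50 ≡ 100 (mod 101)  [q = 2: ≢ 1 ✓]
42^20 ≡ 84 (mod 101)  [q = 5: ≢ 1 ✓]
Every test exponent gives a nontrivial residue, hence 42 generates the full group.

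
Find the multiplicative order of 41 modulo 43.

Since 41 ∈ (Z/43Z)^×, its order divides φ(43) = 43 − 1 = 42 = 2 · 3 · 7.
Divisors of 42: 1, 2, 3, 6, 7, 14, 21, 42.
Test each divisor d:
41^1 ≡ 41 (mod 43)
41^2 ≡ 4 (mod 43)
41^3 ≡ 35 (mod 43)
41^6 ≡ 21 (mod 43)
41^7 ≡ 1 (mod 43) ✓
So ord_43(41) = 7.

7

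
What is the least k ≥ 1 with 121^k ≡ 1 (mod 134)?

33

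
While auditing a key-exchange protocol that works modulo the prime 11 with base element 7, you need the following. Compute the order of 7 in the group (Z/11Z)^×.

10

By Lagrange's theorem, ord_11(7) divides φ(11) = 11 − 1 = 10 = 2 · 5.
Divisors of 10: 1, 2, 5, 10.
Evaluate successive powers at the divisors of 10:
7^1 ≡ 7 (mod 11)
7^2 ≡ 5 (mod 11)
7^5 ≡ 10 (mod 11)
7^10 ≡ 1 (mod 11) ✓
The smallest such exponent is 10, so the order of 7 is 10.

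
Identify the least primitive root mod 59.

2

φ(59) = 59 − 1 = 58 = 2 · 29.
g is a primitive root iff g^(58/q) ≢ 1 (mod 59) for each prime q ∈ {2, 29}.
g = 2: 2^29 ≡ 58; 2^2 ≡ 4 — none is 1, so 2 is a primitive root.
The smallest primitive root modulo 59 is 2.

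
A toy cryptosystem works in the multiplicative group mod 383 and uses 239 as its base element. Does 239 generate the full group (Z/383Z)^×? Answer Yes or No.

Yes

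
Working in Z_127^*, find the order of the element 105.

18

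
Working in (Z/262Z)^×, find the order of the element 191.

13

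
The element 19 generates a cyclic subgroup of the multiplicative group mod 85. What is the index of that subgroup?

Since 19 ∈ (Z/85Z)^×, its order divides φ(85) = φ(5·17) = (5−1)·(17−1) = 4·16 = 64 = 2^6.
Divisors of 64: 1, 2, 4, 8, 16, 32, 64.
Test each divisor d:
19^1 ≡ 19
19^2 ≡ 21
19^4 ≡ 16
19^8 ≡ 1
Thus |⟨19⟩| = ord(19) = 8.
Index = |(Z/85Z)^×| / |⟨19⟩| = 64 / 8 = 8.

8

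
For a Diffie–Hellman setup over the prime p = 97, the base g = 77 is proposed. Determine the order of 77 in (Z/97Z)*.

32

The order of 77 must divide φ(97) = 97 − 1 = 96 = 2^5 · 3.
Divisors of 96: 1, 2, 3, 4, 6, 8, 12, 16, 24, 32, 48, 96.
Evaluate successive powers at the divisors of 96:
77^1 ≡ 77 (mod 97)
77^2 ≡ 12 (mod 97)
77^3 ≡ 51 (mod 97)
77^4 ≡ 47 (mod 97)
77^6 ≡ 79 (mod 97)
77^8 ≡ 75 (mod 97)
77^12 ≡ 33 (mod 97)
77^16 ≡ 96 (mod 97)
77^24 ≡ 22 (mod 97)
77^32 ≡ 1 (mod 97) ✓
Therefore the multiplicative order of 77 modulo 97 is 32.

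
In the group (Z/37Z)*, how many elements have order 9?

6

φ(37) = 37 − 1 = 36 = 2^2 · 3^2.
Since (Z/37Z)^× is cyclic of order 36, the number of elements of order d is φ(d) when d | 36 and 0 otherwise.
9 = 3^2 divides 36, and φ(9) = 6.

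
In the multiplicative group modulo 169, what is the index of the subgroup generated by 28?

By Lagrange's theorem, ord_169(28) divides φ(169) = φ(13^2) = 13·(13−1) = 156 = 2^2 · 3 · 13.
Divisors of 156: 1, 2, 3, 4, 6, 12, 13, 26, 39, 52, 78, 156.
Evaluate successive powers at the divisors of 156:
28^1 ≡ 28 (mod 169)
28^2 ≡ 108 (mod 169)
28^3 ≡ 151 (mod 169)
28^4 ≡ 3 (mod 169)
28^6 ≡ 155 (mod 169)
28^12 ≡ 27 (mod 169)
28^13 ≡ 80 (mod 169)
28^26 ≡ 147 (mod 169)
28^39 ≡ 99 (mod 169)
28^52 ≡ 146 (mod 169)
28^78 ≡ 168 (mod 169)
28^156 ≡ 1 (mod 169) ✓
Thus |⟨28⟩| = ord(28) = 156.
The index is φ(169) / ord(28) = 156 / 156 = 1.

1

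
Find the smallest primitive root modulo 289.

3

φ(289) = φ(17^2) = 17·(17−1) = 272 = 2^4 · 17.
Test candidates g = 2, 3, … against the prime factors q ∈ {2, 17} of φ(289): g is a generator iff g^(272/q) ≢ 1 for every such q.
g = 2: 2^136 ≡ 1 — hits 1, so not a primitive root.
g = 3: 3^136 ≡ 288; 3^16 ≡ 171 — none is 1, so 3 is a primitive root.
The smallest primitive root modulo 289 is 3.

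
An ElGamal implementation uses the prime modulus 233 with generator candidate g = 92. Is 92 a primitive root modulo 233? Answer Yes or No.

φ(233) = 233 − 1 = 232 = 2^3 · 29.
Test 92^(232/q) mod 233 for each prime factor q of 232:
92^116 ≡ 1 (mod 233)  [q = 2: ≡ 1 ✗]
92^8 ≡ 71 (mod 233)  [q = 29: ≢ 1 ✓]
The check at q = 2 fails, so 92 generates a proper subgroup.

No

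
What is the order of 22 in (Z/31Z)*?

30

The order of 22 must divide φ(31) = 31 − 1 = 30 = 2 · 3 · 5.
Divisors of 30: 1, 2, 3, 5, 6, 10, 15, 30.
Evaluate successive powers at the divisors of 30:
22^1 ≡ 22 (mod 31)
22^2 ≡ 19 (mod 31)
22^3 ≡ 15 (mod 31)
22^5 ≡ 6 (mod 31)
22^6 ≡ 8 (mod 31)
22^10 ≡ 5 (mod 31)
22^15 ≡ 30 (mod 31)
22^30 ≡ 1 (mod 31) ✓
So ord_31(22) = 30.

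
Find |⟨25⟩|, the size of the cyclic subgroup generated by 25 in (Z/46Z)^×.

ord(25) | φ(46) = φ(2)·φ(23) = 1·22 = 22 = 2 · 11.
Divisors of 22: 1, 2, 11, 22.
Compute 25^d (mod 46) for the divisors d until we hit 1:
25^1 ≡ 25
25^2 ≡ 27
25^11 ≡ 1
The smallest such exponent is 11, so the order of 25 is 11.

11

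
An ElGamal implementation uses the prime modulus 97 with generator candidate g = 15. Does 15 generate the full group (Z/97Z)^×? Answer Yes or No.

Yes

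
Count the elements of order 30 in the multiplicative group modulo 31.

φ(31) = 31 − 1 = 30 = 2 · 3 · 5.
Since (Z/31Z)^× is cyclic of order 30, the number of elements of order d is φ(d) when d | 30 and 0 otherwise.
30 = 2 · 3 · 5 divides 30, and φ(30) = 8.

8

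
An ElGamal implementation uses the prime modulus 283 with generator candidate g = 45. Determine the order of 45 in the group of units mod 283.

ord(45) | φ(283) = 283 − 1 = 282 = 2 · 3 · 47.
Divisors of 282: 1, 2, 3, 6, 47, 94, 141, 282.
Check 45^d mod 283 for each divisor in increasing order:
45^1 ≡ 45
45^2 ≡ 44
45^3 ≡ 282
45^6 ≡ 1
Hence ord(45) = 6.

6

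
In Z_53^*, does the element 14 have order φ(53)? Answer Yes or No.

Yes

φ(53) = 53 − 1 = 52 = 2^2 · 13.
An element g generates (Z/53Z)^× iff g^(52/q) ≢ 1 (mod 53) for each prime q ∈ {2, 13}.
14^26 ≡ 52 (mod 53)  [q = 2: ≢ 1 ✓]
14^4 ≡ 44 (mod 53)  [q = 13: ≢ 1 ✓]
Every test exponent gives a nontrivial residue, hence 14 generates the full group.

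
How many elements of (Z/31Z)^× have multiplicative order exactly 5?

4

φ(31) = 31 − 1 = 30 = 2 · 3 · 5.
In a cyclic group of order 30, there are φ(d) elements of order d for each divisor d of 30, and zero for non-divisors.
5 | 30, and φ(5) = 5 − 1 = 4.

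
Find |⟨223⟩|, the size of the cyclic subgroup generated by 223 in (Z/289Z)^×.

ord(223) | φ(289) = φ(17^2) = 17·(17−1) = 272 = 2^4 · 17.
Divisors of 272: 1, 2, 4, 8, 16, 17, 34, 68, 136, 272.
Evaluate successive powers at the divisors of 272:
223^1 ≡ 223 (mod 289)
223^2 ≡ 21 (mod 289)
223^4 ≡ 152 (mod 289)
223^8 ≡ 273 (mod 289)
223^16 ≡ 256 (mod 289)
223^17 ≡ 155 (mod 289)
223^34 ≡ 38 (mod 289)
223^68 ≡ 288 (mod 289)
223^136 ≡ 1 (mod 289) ✓
Hence ord(223) = 136.

136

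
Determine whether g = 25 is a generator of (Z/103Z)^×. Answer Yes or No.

No

φ(103) = 103 − 1 = 102 = 2 · 3 · 17.
An element g generates (Z/103Z)^× iff g^(102/q) ≢ 1 (mod 103) for each prime q ∈ {2, 3, 17}.
25^51 ≡ 1 (mod 103)  [q = 2: ≡ 1 ✗]
25^34 ≡ 46 (mod 103)  [q = 3: ≢ 1 ✓]
25^6 ≡ 34 (mod 103)  [q = 17: ≢ 1 ✓]
Since 25^51 ≡ 1, the order of 25 divides 51 < 102, so 25 is not a primitive root.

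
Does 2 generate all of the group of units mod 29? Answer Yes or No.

Yes

φ(29) = 29 − 1 = 28 = 2^2 · 7.
An element g generates (Z/29Z)^× iff g^(28/q) ≢ 1 (mod 29) for each prime q ∈ {2, 7}.
2^14 ≡ 28 (mod 29)  [q = 2: ≢ 1 ✓]
2^4 ≡ 16 (mod 29)  [q = 7: ≢ 1 ✓]
All checks pass, so 2 has order 28 and is a primitive root modulo 29.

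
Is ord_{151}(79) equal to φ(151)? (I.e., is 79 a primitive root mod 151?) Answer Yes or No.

φ(151) = 151 − 1 = 150 = 2 · 3 · 5^2.
An element g generates (Z/151Z)^× iff g^(150/q) ≢ 1 (mod 151) for each prime q ∈ {2, 3, 5}.
79^75 ≡ 150 (mod 151)  [q = 2: ≢ 1 ✓]
79^50 ≡ 1 (mod 151)  [q = 3: ≡ 1 ✗]
79^30 ≡ 8 (mod 151)  [q = 5: ≢ 1 ✓]
Since 79^50 ≡ 1, the order of 79 divides 50 < 150, so 79 is not a primitive root.

No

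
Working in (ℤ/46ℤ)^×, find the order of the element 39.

ord(39) | φ(46) = φ(2)·φ(23) = 1·22 = 22 = 2 · 11.
Divisors of 22: 1, 2, 11, 22.
Test each divisor d:
39^1 ≡ 39 (mod 46)
39^2 ≡ 3 (mod 46)
39^11 ≡ 1 (mod 46) ✓
Hence ord(39) = 11.

11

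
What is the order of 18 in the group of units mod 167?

83

ord(18) | φ(167) = 167 − 1 = 166 = 2 · 83.
Divisors of 166: 1, 2, 83, 166.
Compute 18^d (mod 167) for the divisors d until we hit 1:
18^1 ≡ 18 (mod 167)
18^2 ≡ 157 (mod 167)
18^83 ≡ 1 (mod 167) ✓
So ord_167(18) = 83.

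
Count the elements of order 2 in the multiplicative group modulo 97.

φ(97) = 97 − 1 = 96 = 2^5 · 3.
In a cyclic group of order 96, there are φ(d) elements of order d for each divisor d of 96, and zero for non-divisors.
2 | 96, and φ(2) = 2 − 1 = 1.

1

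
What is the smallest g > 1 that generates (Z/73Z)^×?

φ(73) = 73 − 1 = 72 = 2^3 · 3^2.
Test candidates g = 2, 3, … against the prime factors q ∈ {2, 3} of φ(73): g is a generator iff g^(72/q) ≢ 1 for every such q.
g = 2: 2^36 ≡ 1 — hits 1, so not a primitive root.
g = 3: 3^36 ≡ 1 — hits 1, so not a primitive root.
g = 4: 4^36 ≡ 1 — hits 1, so not a primitive root.
g = 5: 5^36 ≡ 72; 5^24 ≡ 8 — none is 1, so 5 is a primitive root.
The smallest primitive root modulo 73 is 5.

5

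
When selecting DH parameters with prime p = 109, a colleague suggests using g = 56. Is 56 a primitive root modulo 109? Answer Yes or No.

φ(109) = 109 − 1 = 108 = 2^2 · 3^3.
An element g generates (Z/109Z)^× iff g^(108/q) ≢ 1 (mod 109) for each prime q ∈ {2, 3}.
56^54 ≡ 108 (mod 109)  [q = 2: ≢ 1 ✓]
56^36 ≡ 63 (mod 109)  [q = 3: ≢ 1 ✓]
Every test exponent gives a nontrivial residue, hence 56 generates the full group.

Yes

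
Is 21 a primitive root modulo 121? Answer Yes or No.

No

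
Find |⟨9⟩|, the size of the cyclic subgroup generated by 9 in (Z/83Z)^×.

The order of 9 must divide φ(83) = 83 − 1 = 82 = 2 · 41.
Divisors of 82: 1, 2, 41, 82.
Check 9^d mod 83 for each divisor in increasing order:
9^1 ≡ 9
9^2 ≡ 81
9^41 ≡ 1
Hence ord(9) = 41.

41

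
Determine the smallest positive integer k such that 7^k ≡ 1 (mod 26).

12

ord(7) | φ(26) = φ(2)·φ(13) = 1·12 = 12 = 2^2 · 3.
Divisors of 12: 1, 2, 3, 4, 6, 12.
Compute 7^d (mod 26) for the divisors d until we hit 1:
7^1 ≡ 7 (mod 26)
7^2 ≡ 23 (mod 26)
7^3 ≡ 5 (mod 26)
7^4 ≡ 9 (mod 26)
7^6 ≡ 25 (mod 26)
7^12 ≡ 1 (mod 26) ✓
So ord_26(7) = 12.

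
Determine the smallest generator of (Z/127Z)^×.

3

φ(127) = 127 − 1 = 126 = 2 · 3^2 · 7.
Test candidates g = 2, 3, … against the prime factors q ∈ {2, 3, 7} of φ(127): g is a generator iff g^(126/q) ≢ 1 for every such q.
g = 2: 2^63 ≡ 1 — hits 1, so not a primitive root.
g = 3: 3^63 ≡ 126; 3^42 ≡ 107; 3^18 ≡ 4 — none is 1, so 3 is a primitive root.
Hence the least primitive root of 127 is 3.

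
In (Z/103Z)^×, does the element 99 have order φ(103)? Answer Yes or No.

Yes

φ(103) = 103 − 1 = 102 = 2 · 3 · 17.
It suffices to check that the order of 99 is not a proper divisor of 102: compute 99^(102/q) for q ∈ {2, 3, 17}.
99^51 ≡ 102 (mod 103)  [q = 2: ≢ 1 ✓]
99^34 ≡ 56 (mod 103)  [q = 3: ≢ 1 ✓]
99^6 ≡ 79 (mod 103)  [q = 17: ≢ 1 ✓]
All checks pass, so 99 has order 102 and is a primitive root modulo 103.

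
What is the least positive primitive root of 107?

2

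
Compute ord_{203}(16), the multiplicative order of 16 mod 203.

By Lagrange's theorem, ord_203(16) divides φ(203) = φ(7·29) = (7−1)·(29−1) = 6·28 = 168 = 2^3 · 3 · 7.
Divisors of 168: 1, 2, 3, 4, 6, 7, 8, 12, 14, 21, 24, 28, 42, 56, 84, 168.
Evaluate successive powers at the divisors of 168:
16^1 ≡ 16 (mod 203)
16^2 ≡ 53 (mod 203)
16^3 ≡ 36 (mod 203)
16^4 ≡ 170 (mod 203)
16^6 ≡ 78 (mod 203)
16^7 ≡ 30 (mod 203)
16^8 ≡ 74 (mod 203)
16^12 ≡ 197 (mod 203)
16^14 ≡ 88 (mod 203)
16^21 ≡ 1 (mod 203) ✓
Therefore the multiplicative order of 16 modulo 203 is 21.

21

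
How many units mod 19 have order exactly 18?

6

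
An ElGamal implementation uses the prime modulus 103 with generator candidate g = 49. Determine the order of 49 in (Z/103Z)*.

51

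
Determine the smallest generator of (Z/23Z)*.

φ(23) = 23 − 1 = 22 = 2 · 11.
Test candidates g = 2, 3, … against the prime factors q ∈ {2, 11} of φ(23): g is a generator iff g^(22/q) ≢ 1 for every such q.
g = 2: 2^11 ≡ 1 — hits 1, so not a primitive root.
g = 3: 3^11 ≡ 1 — hits 1, so not a primitive root.
g = 4: 4^11 ≡ 1 — hits 1, so not a primitive root.
g = 5: 5^11 ≡ 22; 5^2 ≡ 2 — none is 1, so 5 is a primitive root.
Hence the least primitive root of 23 is 5.

5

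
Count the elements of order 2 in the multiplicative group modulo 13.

φ(13) = 13 − 1 = 12 = 2^2 · 3.
Since (Z/13Z)^× is cyclic of order 12, the number of elements of order d is φ(d) when d | 12 and 0 otherwise.
2 | 12, and φ(2) = 2 − 1 = 1.

1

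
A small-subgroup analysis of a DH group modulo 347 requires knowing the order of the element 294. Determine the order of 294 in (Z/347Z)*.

346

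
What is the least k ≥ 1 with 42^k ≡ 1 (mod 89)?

44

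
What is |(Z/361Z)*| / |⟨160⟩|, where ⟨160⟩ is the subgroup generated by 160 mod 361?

The order of 160 must divide φ(361) = φ(19^2) = 19·(19−1) = 342 = 2 · 3^2 · 19.
Divisors of 342: 1, 2, 3, 6, 9, 18, 19, 38, 57, 114, 171, 342.
Test each divisor d:
160^1 ≡ 160
160^2 ≡ 330
160^3 ≡ 94
160^6 ≡ 172
160^9 ≡ 284
160^18 ≡ 153
160^19 ≡ 293
160^38 ≡ 292
160^57 ≡ 360
160^114 ≡ 1
The order of 160 is 114, so the subgroup it generates has 114 elements.
[(Z/361Z)^× : ⟨160⟩] = 342/114 = 3.

3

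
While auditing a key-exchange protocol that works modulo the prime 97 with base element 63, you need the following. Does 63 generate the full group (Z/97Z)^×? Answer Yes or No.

φ(97) = 97 − 1 = 96 = 2^5 · 3.
63 is a primitive root mod 97 iff 63^(φ(97)/q) ≢ 1 for every prime q | φ(97), i.e. q ∈ {2, 3}.
63^48 ≡ 96 (mod 97)  [q = 2: ≢ 1 ✓]
63^32 ≡ 1 (mod 97)  [q = 3: ≡ 1 ✗]
Since 63^32 ≡ 1, the order of 63 divides 32 < 96, so 63 is not a primitive root.

No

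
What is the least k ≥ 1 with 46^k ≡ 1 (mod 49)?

21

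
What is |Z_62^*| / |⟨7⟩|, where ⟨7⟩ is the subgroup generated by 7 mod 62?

2

The order of 7 must divide φ(62) = φ(2)·φ(31) = 1·30 = 30 = 2 · 3 · 5.
Divisors of 30: 1, 2, 3, 5, 6, 10, 15, 30.
Check 7^d mod 62 for each divisor in increasing order:
7^1 ≡ 7 (mod 62)
7^2 ≡ 49 (mod 62)
7^3 ≡ 33 (mod 62)
7^5 ≡ 5 (mod 62)
7^6 ≡ 35 (mod 62)
7^10 ≡ 25 (mod 62)
7^15 ≡ 1 (mod 62) ✓
The order of 7 is 15, so the subgroup it generates has 15 elements.
The index is φ(62) / ord(7) = 30 / 15 = 2.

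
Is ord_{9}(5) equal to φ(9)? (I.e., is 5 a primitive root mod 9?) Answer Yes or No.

φ(9) = φ(3^2) = 3·(3−1) = 6 = 2 · 3.
5 is a primitive root mod 9 iff 5^(φ(9)/q) ≢ 1 for every prime q | φ(9), i.e. q ∈ {2, 3}.
5^3 ≡ 8 (mod 9)  [q = 2: ≢ 1 ✓]
5^2 ≡ 7 (mod 9)  [q = 3: ≢ 1 ✓]
All checks pass, so 5 has order 6 and is a primitive root modulo 9.

Yes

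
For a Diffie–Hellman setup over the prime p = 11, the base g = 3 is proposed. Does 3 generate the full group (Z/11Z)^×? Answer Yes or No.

No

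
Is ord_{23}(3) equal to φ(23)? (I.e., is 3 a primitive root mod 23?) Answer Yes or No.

No

φ(23) = 23 − 1 = 22 = 2 · 11.
Test 3^(22/q) mod 23 for each prime factor q of 22:
3^11 ≡ 1 (mod 23)  [q = 2: ≡ 1 ✗]
3^2 ≡ 9 (mod 23)  [q = 11: ≢ 1 ✓]
3^11 ≡ 1 shows ord(3) | 11, strictly less than φ(23); not a primitive root.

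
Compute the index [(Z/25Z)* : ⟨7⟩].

Since 7 ∈ (Z/25Z)^×, its order divides φ(25) = φ(5^2) = 5·(5−1) = 20 = 2^2 · 5.
Divisors of 20: 1, 2, 4, 5, 10, 20.
Test each divisor d:
7^1 ≡ 7 (mod 25)
7^2 ≡ 24 (mod 25)
7^4 ≡ 1 (mod 25) ✓
The order of 7 is 4, so the subgroup it generates has 4 elements.
[(Z/25Z)^× : ⟨7⟩] = 20/4 = 5.

5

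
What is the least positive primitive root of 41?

φ(41) = 41 − 1 = 40 = 2^3 · 5.
Test candidates g = 2, 3, … against the prime factors q ∈ {2, 5} of φ(41): g is a generator iff g^(40/q) ≢ 1 for every such q.
g = 2: 2^20 ≡ 1 — hits 1, so not a primitive root.
g = 3: 3^20 ≡ 40; 3^8 ≡ 1 — hits 1, so not a primitive root.
g = 4: 4^20 ≡ 1 — hits 1, so not a primitive root.
g = 5: 5^20 ≡ 1 — hits 1, so not a primitive root.
g = 6: 6^20 ≡ 40; 6^8 ≡ 10 — none is 1, so 6 is a primitive root.
The smallest primitive root modulo 41 is 6.

6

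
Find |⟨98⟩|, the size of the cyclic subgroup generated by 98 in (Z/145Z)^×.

The order of 98 must divide φ(145) = φ(5·29) = (5−1)·(29−1) = 4·28 = 112 = 2^4 · 7.
Divisors of 112: 1, 2, 4, 7, 8, 14, 16, 28, 56, 112.
Compute 98^d (mod 145) for the divisors d until we hit 1:
98^1 ≡ 98 (mod 145)
98^2 ≡ 34 (mod 145)
98^4 ≡ 141 (mod 145)
98^7 ≡ 12 (mod 145)
98^8 ≡ 16 (mod 145)
98^14 ≡ 144 (mod 145)
98^16 ≡ 111 (mod 145)
98^28 ≡ 1 (mod 145) ✓
Hence ord(98) = 28.

28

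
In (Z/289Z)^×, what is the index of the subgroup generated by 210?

ord(210) | φ(289) = φ(17^2) = 17·(17−1) = 272 = 2^4 · 17.
Divisors of 272: 1, 2, 4, 8, 16, 17, 34, 68, 136, 272.
Evaluate successive powers at the divisors of 272:
210^1 ≡ 210
210^2 ≡ 172
210^4 ≡ 106
210^8 ≡ 254
210^16 ≡ 69
210^17 ≡ 40
210^34 ≡ 155
210^68 ≡ 38
210^136 ≡ 288
210^272 ≡ 1
The order of 210 is 272, so the subgroup it generates has 272 elements.
The index is φ(289) / ord(210) = 272 / 272 = 1.

1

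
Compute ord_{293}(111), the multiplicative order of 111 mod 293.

292

By Lagrange's theorem, ord_293(111) divides φ(293) = 293 − 1 = 292 = 2^2 · 73.
Divisors of 292: 1, 2, 4, 73, 146, 292.
Compute 111^d (mod 293) for the divisors d until we hit 1:
111^1 ≡ 111 (mod 293)
111^2 ≡ 15 (mod 293)
111^4 ≡ 225 (mod 293)
111^73 ≡ 155 (mod 293)
111^146 ≡ 292 (mod 293)
111^292 ≡ 1 (mod 293) ✓
So ord_293(111) = 292.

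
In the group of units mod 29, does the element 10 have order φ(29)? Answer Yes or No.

Yes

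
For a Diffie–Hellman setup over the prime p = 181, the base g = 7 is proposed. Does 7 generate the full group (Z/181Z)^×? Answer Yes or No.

No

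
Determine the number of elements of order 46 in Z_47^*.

22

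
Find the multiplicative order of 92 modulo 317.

By Lagrange's theorem, ord_317(92) divides φ(317) = 317 − 1 = 316 = 2^2 · 79.
Divisors of 316: 1, 2, 4, 79, 158, 316.
Compute 92^d (mod 317) for the divisors d until we hit 1:
92^1 ≡ 92 (mod 317)
92^2 ≡ 222 (mod 317)
92^4 ≡ 149 (mod 317)
92^79 ≡ 316 (mod 317)
92^158 ≡ 1 (mod 317) ✓
Hence ord(92) = 158.

158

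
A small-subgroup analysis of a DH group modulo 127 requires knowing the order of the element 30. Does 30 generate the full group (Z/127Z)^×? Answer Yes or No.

No

φ(127) = 127 − 1 = 126 = 2 · 3^2 · 7.
It suffices to check that the order of 30 is not a proper divisor of 126: compute 30^(126/q) for q ∈ {2, 3, 7}.
30^63 ≡ 1 (mod 127)  [q = 2: ≡ 1 ✗]
30^42 ≡ 107 (mod 127)  [q = 3: ≢ 1 ✓]
30^18 ≡ 32 (mod 127)  [q = 7: ≢ 1 ✓]
The check at q = 2 fails, so 30 generates a proper subgroup.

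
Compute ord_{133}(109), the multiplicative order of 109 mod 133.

18

Since 109 ∈ (Z/133Z)^×, its order divides φ(133) = φ(7·19) = (7−1)·(19−1) = 6·18 = 108 = 2^2 · 3^3.
Divisors of 108: 1, 2, 3, 4, 6, 9, 12, 18, 27, 36, 54, 108.
Compute 109^d (mod 133) for the divisors d until we hit 1:
109^1 ≡ 109
109^2 ≡ 44
109^3 ≡ 8
109^4 ≡ 74
109^6 ≡ 64
109^9 ≡ 113
109^12 ≡ 106
109^18 ≡ 1
So ord_133(109) = 18.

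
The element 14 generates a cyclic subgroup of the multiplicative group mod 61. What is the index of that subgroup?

10

By Lagrange's theorem, ord_61(14) divides φ(61) = 61 − 1 = 60 = 2^2 · 3 · 5.
Divisors of 60: 1, 2, 3, 4, 5, 6, 10, 12, 15, 20, 30, 60.
Compute 14^d (mod 61) for the divisors d until we hit 1:
14^1 ≡ 14 (mod 61)
14^2 ≡ 13 (mod 61)
14^3 ≡ 60 (mod 61)
14^4 ≡ 47 (mod 61)
14^5 ≡ 48 (mod 61)
14^6 ≡ 1 (mod 61) ✓
The order of 14 is 6, so the subgroup it generates has 6 elements.
Index = |(Z/61Z)^×| / |⟨14⟩| = 60 / 6 = 10.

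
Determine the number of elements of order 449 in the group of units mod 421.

0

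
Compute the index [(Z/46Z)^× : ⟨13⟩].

2

The order of 13 must divide φ(46) = φ(2)·φ(23) = 1·22 = 22 = 2 · 11.
Divisors of 22: 1, 2, 11, 22.
Evaluate successive powers at the divisors of 22:
13^1 ≡ 13 (mod 46)
13^2 ≡ 31 (mod 46)
13^11 ≡ 1 (mod 46) ✓
Thus |⟨13⟩| = ord(13) = 11.
[(Z/46Z)^× : ⟨13⟩] = 22/11 = 2.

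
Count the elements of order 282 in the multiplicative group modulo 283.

92

φ(283) = 283 − 1 = 282 = 2 · 3 · 47.
In a cyclic group of order 282, there are φ(d) elements of order d for each divisor d of 282, and zero for non-divisors.
282 = 2 · 3 · 47 divides 282, and φ(282) = 92.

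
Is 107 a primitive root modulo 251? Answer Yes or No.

φ(251) = 251 − 1 = 250 = 2 · 5^3.
Test 107^(250/q) mod 251 for each prime factor q of 250:
107^125 ≡ 250 (mod 251)  [q = 2: ≢ 1 ✓]
107^50 ≡ 20 (mod 251)  [q = 5: ≢ 1 ✓]
None equal 1, so ord_251(107) = 250: 107 is a primitive root.

Yes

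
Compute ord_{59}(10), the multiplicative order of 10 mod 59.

ord(10) | φ(59) = 59 − 1 = 58 = 2 · 29.
Divisors of 58: 1, 2, 29, 58.
Evaluate successive powers at the divisors of 58:
10^1 ≡ 10 (mod 59)
10^2 ≡ 41 (mod 59)
10^29 ≡ 58 (mod 59)
10^58 ≡ 1 (mod 59) ✓
Therefore the multiplicative order of 10 modulo 59 is 58.

58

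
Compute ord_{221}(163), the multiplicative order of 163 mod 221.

48

By Lagrange's theorem, ord_221(163) divides φ(221) = φ(13·17) = (13−1)·(17−1) = 12·16 = 192 = 2^6 · 3.
Divisors of 192: 1, 2, 3, 4, 6, 8, 12, 16, 24, 32, 48, 64, 96, 192.
Check 163^d mod 221 for each divisor in increasing order:
163^1 ≡ 163 (mod 221)
163^2 ≡ 49 (mod 221)
163^3 ≡ 31 (mod 221)
163^4 ≡ 191 (mod 221)
163^6 ≡ 77 (mod 221)
163^8 ≡ 16 (mod 221)
163^12 ≡ 183 (mod 221)
163^16 ≡ 35 (mod 221)
163^24 ≡ 118 (mod 221)
163^32 ≡ 120 (mod 221)
163^48 ≡ 1 (mod 221) ✓
The smallest such exponent is 48, so the order of 163 is 48.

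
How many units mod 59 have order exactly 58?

φ(59) = 59 − 1 = 58 = 2 · 29.
In a cyclic group of order 58, there are φ(d) elements of order d for each divisor d of 58, and zero for non-divisors.
58 = 2 · 29 divides 58, and φ(58) = 28.

28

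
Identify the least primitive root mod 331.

3

φ(331) = 331 − 1 = 330 = 2 · 3 · 5 · 11.
g is a primitive root iff g^(330/q) ≢ 1 (mod 331) for each prime q ∈ {2, 3, 5, 11}.
g = 2: 2^165 ≡ 330; 2^110 ≡ 299; 2^66 ≡ 64; 2^30 ≡ 1 — hits 1, so not a primitive root.
g = 3: 3^165 ≡ 330; 3^110 ≡ 299; 3^66 ≡ 64; 3^30 ≡ 270 — none is 1, so 3 is a primitive root.
The smallest primitive root modulo 331 is 3.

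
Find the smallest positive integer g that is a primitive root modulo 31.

3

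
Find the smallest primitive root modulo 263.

5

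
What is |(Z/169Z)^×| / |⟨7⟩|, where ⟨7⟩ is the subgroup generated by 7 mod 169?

By Lagrange's theorem, ord_169(7) divides φ(169) = φ(13^2) = 13·(13−1) = 156 = 2^2 · 3 · 13.
Divisors of 156: 1, 2, 3, 4, 6, 12, 13, 26, 39, 52, 78, 156.
Test each divisor d:
7^1 ≡ 7 (mod 169)
7^2 ≡ 49 (mod 169)
7^3 ≡ 5 (mod 169)
7^4 ≡ 35 (mod 169)
7^6 ≡ 25 (mod 169)
7^12 ≡ 118 (mod 169)
7^13 ≡ 150 (mod 169)
7^26 ≡ 23 (mod 169)
7^39 ≡ 70 (mod 169)
7^52 ≡ 22 (mod 169)
7^78 ≡ 168 (mod 169)
7^156 ≡ 1 (mod 169) ✓
The order of 7 is 156, so the subgroup it generates has 156 elements.
[(Z/169Z)^× : ⟨7⟩] = 156/156 = 1.

1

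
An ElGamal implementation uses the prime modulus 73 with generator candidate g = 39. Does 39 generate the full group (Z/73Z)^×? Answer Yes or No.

φ(73) = 73 − 1 = 72 = 2^3 · 3^2.
Test 39^(72/q) mod 73 for each prime factor q of 72:
39^36 ≡ 72 (mod 73)  [q = 2: ≢ 1 ✓]
39^24 ≡ 64 (mod 73)  [q = 3: ≢ 1 ✓]
Every test exponent gives a nontrivial residue, hence 39 generates the full group.

Yes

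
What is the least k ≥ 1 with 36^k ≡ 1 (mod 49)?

Since 36 ∈ (Z/49Z)^×, its order divides φ(49) = φ(7^2) = 7·(7−1) = 42 = 2 · 3 · 7.
Divisors of 42: 1, 2, 3, 6, 7, 14, 21, 42.
Check 36^d mod 49 for each divisor in increasing order:
36^1 ≡ 36
36^2 ≡ 22
36^3 ≡ 8
36^6 ≡ 15
36^7 ≡ 1
Therefore the multiplicative order of 36 modulo 49 is 7.

7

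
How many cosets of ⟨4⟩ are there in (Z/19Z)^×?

Since 4 ∈ (Z/19Z)^×, its order divides φ(19) = 19 − 1 = 18 = 2 · 3^2.
Divisors of 18: 1, 2, 3, 6, 9, 18.
Evaluate successive powers at the divisors of 18:
4^1 ≡ 4 (mod 19)
4^2 ≡ 16 (mod 19)
4^3 ≡ 7 (mod 19)
4^6 ≡ 11 (mod 19)
4^9 ≡ 1 (mod 19) ✓
The order of 4 is 9, so the subgroup it generates has 9 elements.
Index = |(Z/19Z)^×| / |⟨4⟩| = 18 / 9 = 2.

2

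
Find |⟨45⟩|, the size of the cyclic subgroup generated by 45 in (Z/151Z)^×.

ord(45) | φ(151) = 151 − 1 = 150 = 2 · 3 · 5^2.
Divisors of 150: 1, 2, 3, 5, 6, 10, 15, 25, 30, 50, 75, 150.
Test each divisor d:
45^1 ≡ 45 (mod 151)
45^2 ≡ 62 (mod 151)
45^3 ≡ 72 (mod 151)
45^5 ≡ 85 (mod 151)
45^6 ≡ 50 (mod 151)
45^10 ≡ 128 (mod 151)
45^15 ≡ 8 (mod 151)
45^25 ≡ 118 (mod 151)
45^30 ≡ 64 (mod 151)
45^50 ≡ 32 (mod 151)
45^75 ≡ 1 (mod 151) ✓
Hence ord(45) = 75.

75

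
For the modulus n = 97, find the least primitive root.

5

φ(97) = 97 − 1 = 96 = 2^5 · 3.
g is a primitive root iff g^(96/q) ≢ 1 (mod 97) for each prime q ∈ {2, 3}.
g = 2: 2^48 ≡ 1 — hits 1, so not a primitive root.
g = 3: 3^48 ≡ 1 — hits 1, so not a primitive root.
g = 4: 4^48 ≡ 1 — hits 1, so not a primitive root.
g = 5: 5^48 ≡ 96; 5^32 ≡ 35 — none is 1, so 5 is a primitive root.
So 5 is the smallest generator of (Z/97Z)^×.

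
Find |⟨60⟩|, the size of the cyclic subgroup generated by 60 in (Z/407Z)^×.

60

ord(60) | φ(407) = φ(11·37) = (11−1)·(37−1) = 10·36 = 360 = 2^3 · 3^2 · 5.
Divisors of 360: 1, 2, 3, 4, 5, 6, 8, 9, 10, 12, 15, 18, 20, 24, 30, 36, 40, 45, 60, 72, 90, 120, 180, 360.
Compute 60^d (mod 407) for the divisors d until we hit 1:
60^1 ≡ 60 (mod 407)
60^2 ≡ 344 (mod 407)
60^3 ≡ 290 (mod 407)
60^4 ≡ 306 (mod 407)
60^5 ≡ 45 (mod 407)
60^6 ≡ 258 (mod 407)
60^8 ≡ 26 (mod 407)
60^9 ≡ 339 (mod 407)
60^10 ≡ 397 (mod 407)
60^12 ≡ 223 (mod 407)
60^15 ≡ 364 (mod 407)
60^18 ≡ 147 (mod 407)
60^20 ≡ 100 (mod 407)
60^24 ≡ 75 (mod 407)
60^30 ≡ 221 (mod 407)
60^36 ≡ 38 (mod 407)
60^40 ≡ 232 (mod 407)
60^45 ≡ 265 (mod 407)
60^60 ≡ 1 (mod 407) ✓
Hence ord(60) = 60.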